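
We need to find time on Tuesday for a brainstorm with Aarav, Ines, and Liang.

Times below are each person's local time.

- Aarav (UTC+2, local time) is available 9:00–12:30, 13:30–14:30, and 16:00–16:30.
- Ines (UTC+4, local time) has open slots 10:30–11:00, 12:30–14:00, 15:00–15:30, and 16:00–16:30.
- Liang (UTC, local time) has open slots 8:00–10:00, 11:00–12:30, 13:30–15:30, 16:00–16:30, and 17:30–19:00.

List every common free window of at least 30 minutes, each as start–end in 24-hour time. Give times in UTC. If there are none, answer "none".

Aarav → UTC: 07:00–10:30, 11:30–12:30, 14:00–14:30.
Ines → UTC: 06:30–07:00, 08:30–10:00, 11:00–11:30, 12:00–12:30.
Liang → UTC: 08:00–10:00, 11:00–12:30, 13:30–15:30, 16:00–16:30, 17:30–19:00.
Aarav ∩ Ines: 08:30–10:00, 12:00–12:30.
Aarav ∩ Ines ∩ Liang: 08:30–10:00, 12:00–12:30.
Windows ≥ 30 min: 08:30–10:00, 12:00–12:30.

08:30–10:00, 12:00–12:30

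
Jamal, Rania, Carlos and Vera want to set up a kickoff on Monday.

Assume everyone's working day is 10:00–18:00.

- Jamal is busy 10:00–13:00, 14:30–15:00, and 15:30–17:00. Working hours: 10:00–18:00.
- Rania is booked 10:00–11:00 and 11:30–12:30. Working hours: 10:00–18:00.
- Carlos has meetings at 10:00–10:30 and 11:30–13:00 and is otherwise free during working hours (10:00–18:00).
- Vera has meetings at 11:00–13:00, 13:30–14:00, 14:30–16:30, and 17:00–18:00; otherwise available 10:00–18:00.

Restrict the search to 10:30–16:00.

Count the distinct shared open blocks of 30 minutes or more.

2

Jamal free within 10:00–18:00: 13:00–14:30, 15:00–15:30, 17:00–18:00.
Rania free within 10:00–18:00: 11:00–11:30, 12:30–18:00.
Carlos free within 10:00–18:00: 10:30–11:30, 13:00–18:00.
Vera free within 10:00–18:00: 10:00–11:00, 13:00–13:30, 14:00–14:30, 16:30–17:00.
Jamal ∩ Rania: 13:00–14:30, 15:00–15:30, 17:00–18:00.
Jamal ∩ Rania ∩ Carlos: 13:00–14:30, 15:00–15:30, 17:00–18:00.
Jamal ∩ Rania ∩ Carlos ∩ Vera: 13:00–13:30, 14:00–14:30.
Restricted to 10:30–16:00: 13:00–13:30, 14:00–14:30.
Windows ≥ 30 min: 13:00–13:30, 14:00–14:30.
That's 2 windows.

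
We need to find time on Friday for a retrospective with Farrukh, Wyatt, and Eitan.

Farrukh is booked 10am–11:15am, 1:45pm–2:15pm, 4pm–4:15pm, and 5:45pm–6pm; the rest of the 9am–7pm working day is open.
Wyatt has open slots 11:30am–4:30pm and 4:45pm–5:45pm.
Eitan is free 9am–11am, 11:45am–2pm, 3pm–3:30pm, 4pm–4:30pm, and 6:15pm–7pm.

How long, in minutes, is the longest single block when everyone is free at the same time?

120 minutes

Farrukh free within 09:00–19:00: 09:00–10:00, 11:15–13:45, 14:15–16:00, 16:15–17:45, 18:00–19:00.
Farrukh ∩ Wyatt: 11:30–13:45, 14:15–16:00, 16:15–16:30, 16:45–17:45.
Farrukh ∩ Wyatt ∩ Eitan: 11:45–13:45, 15:00–15:30, 16:15–16:30.
Common window lengths: 120, 30, 15 min; longest is 120.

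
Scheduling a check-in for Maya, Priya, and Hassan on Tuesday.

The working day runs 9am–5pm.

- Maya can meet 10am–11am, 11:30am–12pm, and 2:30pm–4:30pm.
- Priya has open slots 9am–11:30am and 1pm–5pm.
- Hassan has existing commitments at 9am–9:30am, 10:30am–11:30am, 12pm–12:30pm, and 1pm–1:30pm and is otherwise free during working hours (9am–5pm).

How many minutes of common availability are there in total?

Hassan free within 09:00–17:00: 09:30–10:30, 11:30–12:00, 12:30–13:00, 13:30–17:00.
Maya ∩ Priya: 10:00–11:00, 14:30–16:30.
Maya ∩ Priya ∩ Hassan: 10:00–10:30, 14:30–16:30.
Total common minutes: 30 + 120 = 150.

150 minutes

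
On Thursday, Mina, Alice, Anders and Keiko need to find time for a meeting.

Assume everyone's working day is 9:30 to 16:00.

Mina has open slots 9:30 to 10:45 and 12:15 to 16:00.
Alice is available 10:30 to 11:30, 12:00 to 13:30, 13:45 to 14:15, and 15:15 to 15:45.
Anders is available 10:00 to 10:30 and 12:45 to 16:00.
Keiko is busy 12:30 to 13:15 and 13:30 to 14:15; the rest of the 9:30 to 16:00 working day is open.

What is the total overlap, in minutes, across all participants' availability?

Keiko free within 09:30–16:00: 09:30–12:30, 13:15–13:30, 14:15–16:00.
Mina ∩ Alice: 10:30–10:45, 12:15–13:30, 13:45–14:15, 15:15–15:45.
Mina ∩ Alice ∩ Anders: 12:45–13:30, 13:45–14:15, 15:15–15:45.
Mina ∩ Alice ∩ Anders ∩ Keiko: 13:15–13:30, 15:15–15:45.
Total common minutes: 15 + 30 = 45.

45 minutes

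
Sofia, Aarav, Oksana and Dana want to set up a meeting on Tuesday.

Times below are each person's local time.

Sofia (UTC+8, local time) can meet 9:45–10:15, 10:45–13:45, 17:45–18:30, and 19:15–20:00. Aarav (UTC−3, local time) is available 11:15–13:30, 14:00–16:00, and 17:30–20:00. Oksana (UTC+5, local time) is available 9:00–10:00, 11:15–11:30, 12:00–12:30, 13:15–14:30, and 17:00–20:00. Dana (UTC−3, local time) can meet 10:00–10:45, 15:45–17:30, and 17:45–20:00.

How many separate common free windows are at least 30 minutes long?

Sofia → UTC: 01:45–02:15, 02:45–05:45, 09:45–10:30, 11:15–12:00.
Aarav → UTC: 14:15–16:30, 17:00–19:00, 20:30–23:00.
Oksana → UTC: 04:00–05:00, 06:15–06:30, 07:00–07:30, 08:15–09:30, 12:00–15:00.
Dana → UTC: 13:00–13:45, 18:45–20:30, 20:45–23:00.
Sofia ∩ Aarav: (none).
Sofia ∩ Aarav ∩ Oksana: (none).
Sofia ∩ Aarav ∩ Oksana ∩ Dana: (none).
Windows ≥ 30 min: (none).
That's 0 windows.

0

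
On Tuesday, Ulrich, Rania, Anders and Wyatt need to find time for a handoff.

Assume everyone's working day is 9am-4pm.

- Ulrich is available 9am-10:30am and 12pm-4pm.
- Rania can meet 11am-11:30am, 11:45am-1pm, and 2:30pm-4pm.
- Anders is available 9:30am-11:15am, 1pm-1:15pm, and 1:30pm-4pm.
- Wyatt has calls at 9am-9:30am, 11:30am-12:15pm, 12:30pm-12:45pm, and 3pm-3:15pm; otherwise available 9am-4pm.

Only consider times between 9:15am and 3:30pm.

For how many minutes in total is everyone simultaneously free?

Wyatt free within 09:00–16:00: 09:30–11:30, 12:15–12:30, 12:45–15:00, 15:15–16:00.
Ulrich ∩ Rania: 12:00–13:00, 14:30–16:00.
Ulrich ∩ Rania ∩ Anders: 14:30–16:00.
Ulrich ∩ Rania ∩ Anders ∩ Wyatt: 14:30–15:00, 15:15–16:00.
Restricted to 09:15–15:30: 14:30–15:00, 15:15–15:30.
Total common minutes: 30 + 15 = 45.

45 minutes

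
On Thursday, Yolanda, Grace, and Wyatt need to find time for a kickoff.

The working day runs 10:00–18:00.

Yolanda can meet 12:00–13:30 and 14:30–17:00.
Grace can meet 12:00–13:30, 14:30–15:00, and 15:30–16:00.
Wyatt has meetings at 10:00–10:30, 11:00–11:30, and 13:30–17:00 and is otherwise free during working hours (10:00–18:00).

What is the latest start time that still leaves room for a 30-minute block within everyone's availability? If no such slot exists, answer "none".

Wyatt free within 10:00–18:00: 10:30–11:00, 11:30–13:30, 17:00–18:00.
Yolanda ∩ Grace: 12:00–13:30, 14:30–15:00, 15:30–16:00.
Yolanda ∩ Grace ∩ Wyatt: 12:00–13:30.
Windows ≥ 30 min: 12:00–13:30.
Latest start in the last window 12:00–13:30 is 13:30 − 30 min = 13:00.

13:00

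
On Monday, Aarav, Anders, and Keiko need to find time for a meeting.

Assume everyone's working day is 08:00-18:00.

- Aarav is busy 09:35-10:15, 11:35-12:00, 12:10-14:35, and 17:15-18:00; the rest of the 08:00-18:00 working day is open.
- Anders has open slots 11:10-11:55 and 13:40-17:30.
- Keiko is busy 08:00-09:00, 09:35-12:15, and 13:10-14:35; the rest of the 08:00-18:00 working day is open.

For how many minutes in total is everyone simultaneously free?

160 minutes

Aarav free within 08:00–18:00: 08:00–09:35, 10:15–11:35, 12:00–12:10, 14:35–17:15.
Keiko free within 08:00–18:00: 09:00–09:35, 12:15–13:10, 14:35–18:00.
Aarav ∩ Anders: 11:10–11:35, 14:35–17:15.
Aarav ∩ Anders ∩ Keiko: 14:35–17:15.
Total common minutes: 160.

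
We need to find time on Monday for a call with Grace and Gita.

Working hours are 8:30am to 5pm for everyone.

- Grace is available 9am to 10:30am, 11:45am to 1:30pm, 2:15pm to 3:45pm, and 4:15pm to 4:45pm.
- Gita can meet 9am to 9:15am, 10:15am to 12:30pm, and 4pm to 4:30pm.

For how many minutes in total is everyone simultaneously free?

90 minutes

Grace ∩ Gita: 09:00–09:15, 10:15–10:30, 11:45–12:30, 16:15–16:30.
Total common minutes: 15 + 15 + 45 + 15 = 90.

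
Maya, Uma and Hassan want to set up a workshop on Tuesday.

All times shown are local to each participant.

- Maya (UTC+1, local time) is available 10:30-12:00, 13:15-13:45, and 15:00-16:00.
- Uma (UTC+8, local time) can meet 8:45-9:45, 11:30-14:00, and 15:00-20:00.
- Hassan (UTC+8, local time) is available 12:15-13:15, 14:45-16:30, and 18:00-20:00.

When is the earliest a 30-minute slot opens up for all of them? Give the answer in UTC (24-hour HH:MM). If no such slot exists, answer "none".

10:00

Maya → UTC: 09:30–11:00, 12:15–12:45, 14:00–15:00.
Uma → UTC: 00:45–01:45, 03:30–06:00, 07:00–12:00.
Hassan → UTC: 04:15–05:15, 06:45–08:30, 10:00–12:00.
Maya ∩ Uma: 09:30–11:00.
Maya ∩ Uma ∩ Hassan: 10:00–11:00.
Windows ≥ 30 min: 10:00–11:00.
Earliest such window starts at 10:00.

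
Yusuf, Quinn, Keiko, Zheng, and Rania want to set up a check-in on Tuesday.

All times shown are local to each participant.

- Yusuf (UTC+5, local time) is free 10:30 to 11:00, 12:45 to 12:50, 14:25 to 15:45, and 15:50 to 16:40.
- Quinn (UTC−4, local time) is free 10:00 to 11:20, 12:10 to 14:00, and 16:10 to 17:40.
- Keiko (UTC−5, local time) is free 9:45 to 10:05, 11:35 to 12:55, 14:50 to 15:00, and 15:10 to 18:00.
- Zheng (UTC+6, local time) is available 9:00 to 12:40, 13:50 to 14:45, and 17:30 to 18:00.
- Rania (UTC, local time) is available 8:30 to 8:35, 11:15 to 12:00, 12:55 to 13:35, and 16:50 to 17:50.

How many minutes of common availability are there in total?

0 minutes

Yusuf → UTC: 05:30–06:00, 07:45–07:50, 09:25–10:45, 10:50–11:40.
Quinn → UTC: 14:00–15:20, 16:10–18:00, 20:10–21:40.
Keiko → UTC: 14:45–15:05, 16:35–17:55, 19:50–20:00, 20:10–23:00.
Zheng → UTC: 03:00–06:40, 07:50–08:45, 11:30–12:00.
Rania → UTC: 08:30–08:35, 11:15–12:00, 12:55–13:35, 16:50–17:50.
Yusuf ∩ Quinn: (none).
Yusuf ∩ Quinn ∩ Keiko: (none).
Yusuf ∩ Quinn ∩ Keiko ∩ Zheng: (none).
Yusuf ∩ Quinn ∩ Keiko ∩ Zheng ∩ Rania: (none).
Total common minutes: 0.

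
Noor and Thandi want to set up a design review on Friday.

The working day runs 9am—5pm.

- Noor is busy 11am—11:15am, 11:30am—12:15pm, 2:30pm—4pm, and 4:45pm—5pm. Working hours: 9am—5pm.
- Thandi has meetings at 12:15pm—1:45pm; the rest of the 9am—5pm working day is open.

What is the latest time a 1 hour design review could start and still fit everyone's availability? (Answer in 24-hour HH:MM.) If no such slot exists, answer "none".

10:00

Noor free within 09:00–17:00: 09:00–11:00, 11:15–11:30, 12:15–14:30, 16:00–16:45.
Thandi free within 09:00–17:00: 09:00–12:15, 13:45–17:00.
Noor ∩ Thandi: 09:00–11:00, 11:15–11:30, 13:45–14:30, 16:00–16:45.
Windows ≥ 60 min: 09:00–11:00.
Latest start in the last window 09:00–11:00 is 11:00 − 60 min = 10:00.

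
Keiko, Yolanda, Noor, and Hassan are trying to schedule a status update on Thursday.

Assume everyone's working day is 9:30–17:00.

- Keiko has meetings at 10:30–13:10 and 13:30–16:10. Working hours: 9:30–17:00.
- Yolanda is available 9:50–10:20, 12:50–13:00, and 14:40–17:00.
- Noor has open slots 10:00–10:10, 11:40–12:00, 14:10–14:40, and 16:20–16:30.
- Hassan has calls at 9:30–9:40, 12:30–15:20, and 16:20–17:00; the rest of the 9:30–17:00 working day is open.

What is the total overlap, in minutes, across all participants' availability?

Keiko free within 09:30–17:00: 09:30–10:30, 13:10–13:30, 16:10–17:00.
Hassan free within 09:30–17:00: 09:40–12:30, 15:20–16:20.
Keiko ∩ Yolanda: 09:50–10:20, 16:10–17:00.
Keiko ∩ Yolanda ∩ Noor: 10:00–10:10, 16:20–16:30.
Keiko ∩ Yolanda ∩ Noor ∩ Hassan: 10:00–10:10.
Total common minutes: 10.

10 minutes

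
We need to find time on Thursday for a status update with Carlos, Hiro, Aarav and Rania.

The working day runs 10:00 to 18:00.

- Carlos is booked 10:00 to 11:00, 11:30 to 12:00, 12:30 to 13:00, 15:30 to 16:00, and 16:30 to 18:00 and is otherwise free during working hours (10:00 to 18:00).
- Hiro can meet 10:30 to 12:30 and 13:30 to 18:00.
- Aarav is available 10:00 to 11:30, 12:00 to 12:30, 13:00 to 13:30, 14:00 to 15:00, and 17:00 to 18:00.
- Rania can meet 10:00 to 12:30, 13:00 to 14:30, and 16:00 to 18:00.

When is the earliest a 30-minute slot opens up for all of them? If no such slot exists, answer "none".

Carlos free within 10:00–18:00: 11:00–11:30, 12:00–12:30, 13:00–15:30, 16:00–16:30.
Carlos ∩ Hiro: 11:00–11:30, 12:00–12:30, 13:30–15:30, 16:00–16:30.
Carlos ∩ Hiro ∩ Aarav: 11:00–11:30, 12:00–12:30, 14:00–15:00.
Carlos ∩ Hiro ∩ Aarav ∩ Rania: 11:00–11:30, 12:00–12:30, 14:00–14:30.
Windows ≥ 30 min: 11:00–11:30, 12:00–12:30, 14:00–14:30.
Earliest such window starts at 11:00.

11:00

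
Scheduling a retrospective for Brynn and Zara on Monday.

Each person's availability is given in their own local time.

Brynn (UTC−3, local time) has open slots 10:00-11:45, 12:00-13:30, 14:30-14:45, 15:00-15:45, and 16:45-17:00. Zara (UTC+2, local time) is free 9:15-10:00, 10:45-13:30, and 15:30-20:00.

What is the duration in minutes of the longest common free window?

Brynn → UTC: 13:00–14:45, 15:00–16:30, 17:30–17:45, 18:00–18:45, 19:45–20:00.
Zara → UTC: 07:15–08:00, 08:45–11:30, 13:30–18:00.
Brynn ∩ Zara: 13:30–14:45, 15:00–16:30, 17:30–17:45.
Common window lengths: 75, 90, 15 min; longest is 90.

90 minutes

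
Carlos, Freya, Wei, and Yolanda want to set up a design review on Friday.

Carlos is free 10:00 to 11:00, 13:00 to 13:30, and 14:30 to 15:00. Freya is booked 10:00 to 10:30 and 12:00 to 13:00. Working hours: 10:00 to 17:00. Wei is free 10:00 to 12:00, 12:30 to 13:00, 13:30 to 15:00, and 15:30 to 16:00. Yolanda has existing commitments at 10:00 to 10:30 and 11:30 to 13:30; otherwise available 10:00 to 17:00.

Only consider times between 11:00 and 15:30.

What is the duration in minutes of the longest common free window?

Freya free within 10:00–17:00: 10:30–12:00, 13:00–17:00.
Yolanda free within 10:00–17:00: 10:30–11:30, 13:30–17:00.
Carlos ∩ Freya: 10:30–11:00, 13:00–13:30, 14:30–15:00.
Carlos ∩ Freya ∩ Wei: 10:30–11:00, 14:30–15:00.
Carlos ∩ Freya ∩ Wei ∩ Yolanda: 10:30–11:00, 14:30–15:00.
Restricted to 11:00–15:30: 14:30–15:00.
Single common window of 30 minutes.

30 minutes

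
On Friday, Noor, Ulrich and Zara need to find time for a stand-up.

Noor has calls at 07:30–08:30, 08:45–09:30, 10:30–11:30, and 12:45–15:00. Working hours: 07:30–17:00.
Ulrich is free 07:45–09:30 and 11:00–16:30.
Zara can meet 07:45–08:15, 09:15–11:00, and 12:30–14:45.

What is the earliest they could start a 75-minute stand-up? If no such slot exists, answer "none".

Noor free within 07:30–17:00: 08:30–08:45, 09:30–10:30, 11:30–12:45, 15:00–17:00.
Noor ∩ Ulrich: 08:30–08:45, 11:30–12:45, 15:00–16:30.
Noor ∩ Ulrich ∩ Zara: 12:30–12:45.
Windows ≥ 75 min: (none).

none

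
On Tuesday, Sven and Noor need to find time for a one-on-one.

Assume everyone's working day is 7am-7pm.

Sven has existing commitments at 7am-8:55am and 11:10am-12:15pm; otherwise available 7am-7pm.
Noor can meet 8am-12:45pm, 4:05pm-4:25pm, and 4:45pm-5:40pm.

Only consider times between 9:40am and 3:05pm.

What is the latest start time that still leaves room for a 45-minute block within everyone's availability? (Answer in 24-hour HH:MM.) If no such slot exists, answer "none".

10:25

Sven free within 07:00–19:00: 08:55–11:10, 12:15–19:00.
Sven ∩ Noor: 08:55–11:10, 12:15–12:45, 16:05–16:25, 16:45–17:40.
Restricted to 09:40–15:05: 09:40–11:10, 12:15–12:45.
Windows ≥ 45 min: 09:40–11:10.
Latest start in the last window 09:40–11:10 is 11:10 − 45 min = 10:25.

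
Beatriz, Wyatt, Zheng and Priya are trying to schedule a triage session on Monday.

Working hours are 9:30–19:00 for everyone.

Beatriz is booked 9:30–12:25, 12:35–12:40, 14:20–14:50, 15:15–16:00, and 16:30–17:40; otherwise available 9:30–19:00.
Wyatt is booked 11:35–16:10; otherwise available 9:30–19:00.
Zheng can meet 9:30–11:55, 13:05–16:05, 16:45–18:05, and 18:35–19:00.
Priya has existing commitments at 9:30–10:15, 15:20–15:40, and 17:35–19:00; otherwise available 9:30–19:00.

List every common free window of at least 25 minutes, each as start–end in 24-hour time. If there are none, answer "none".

none

Beatriz free within 09:30–19:00: 12:25–12:35, 12:40–14:20, 14:50–15:15, 16:00–16:30, 17:40–19:00.
Wyatt free within 09:30–19:00: 09:30–11:35, 16:10–19:00.
Priya free within 09:30–19:00: 10:15–15:20, 15:40–17:35.
Beatriz ∩ Wyatt: 16:10–16:30, 17:40–19:00.
Beatriz ∩ Wyatt ∩ Zheng: 17:40–18:05, 18:35–19:00.
Beatriz ∩ Wyatt ∩ Zheng ∩ Priya: (none).
Windows ≥ 25 min: (none).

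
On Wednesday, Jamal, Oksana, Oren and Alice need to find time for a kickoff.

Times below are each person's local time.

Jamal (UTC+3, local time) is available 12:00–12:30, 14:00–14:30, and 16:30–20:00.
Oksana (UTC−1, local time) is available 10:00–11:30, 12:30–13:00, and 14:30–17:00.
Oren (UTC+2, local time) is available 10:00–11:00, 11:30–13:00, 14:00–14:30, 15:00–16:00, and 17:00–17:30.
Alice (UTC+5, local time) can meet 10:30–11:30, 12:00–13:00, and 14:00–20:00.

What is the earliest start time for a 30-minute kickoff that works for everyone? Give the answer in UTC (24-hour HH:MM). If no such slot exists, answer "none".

Jamal → UTC: 09:00–09:30, 11:00–11:30, 13:30–17:00.
Oksana → UTC: 11:00–12:30, 13:30–14:00, 15:30–18:00.
Oren → UTC: 08:00–09:00, 09:30–11:00, 12:00–12:30, 13:00–14:00, 15:00–15:30.
Alice → UTC: 05:30–06:30, 07:00–08:00, 09:00–15:00.
Jamal ∩ Oksana: 11:00–11:30, 13:30–14:00, 15:30–17:00.
Jamal ∩ Oksana ∩ Oren: 13:30–14:00.
Jamal ∩ Oksana ∩ Oren ∩ Alice: 13:30–14:00.
Windows ≥ 30 min: 13:30–14:00.
Earliest such window starts at 13:30.

13:30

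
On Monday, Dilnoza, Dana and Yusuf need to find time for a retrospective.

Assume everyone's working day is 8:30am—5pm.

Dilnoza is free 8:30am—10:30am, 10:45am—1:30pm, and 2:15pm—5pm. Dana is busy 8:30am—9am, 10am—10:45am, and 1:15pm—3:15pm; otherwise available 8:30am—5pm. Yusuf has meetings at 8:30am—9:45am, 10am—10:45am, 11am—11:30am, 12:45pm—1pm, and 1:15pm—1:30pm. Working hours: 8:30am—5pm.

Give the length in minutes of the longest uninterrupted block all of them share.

Dana free within 08:30–17:00: 09:00–10:00, 10:45–13:15, 15:15–17:00.
Yusuf free within 08:30–17:00: 09:45–10:00, 10:45–11:00, 11:30–12:45, 13:00–13:15, 13:30–17:00.
Dilnoza ∩ Dana: 09:00–10:00, 10:45–13:15, 15:15–17:00.
Dilnoza ∩ Dana ∩ Yusuf: 09:45–10:00, 10:45–11:00, 11:30–12:45, 13:00–13:15, 15:15–17:00.
Common window lengths: 15, 15, 75, 15, 105 min; longest is 105.

105 minutes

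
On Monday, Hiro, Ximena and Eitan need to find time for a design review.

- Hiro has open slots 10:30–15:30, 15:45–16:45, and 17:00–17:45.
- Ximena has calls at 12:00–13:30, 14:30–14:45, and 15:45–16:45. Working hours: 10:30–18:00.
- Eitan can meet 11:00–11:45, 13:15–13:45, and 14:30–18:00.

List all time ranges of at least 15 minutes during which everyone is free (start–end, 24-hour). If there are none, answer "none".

Ximena free within 10:30–18:00: 10:30–12:00, 13:30–14:30, 14:45–15:45, 16:45–18:00.
Hiro ∩ Ximena: 10:30–12:00, 13:30–14:30, 14:45–15:30, 17:00–17:45.
Hiro ∩ Ximena ∩ Eitan: 11:00–11:45, 13:30–13:45, 14:45–15:30, 17:00–17:45.
Windows ≥ 15 min: 11:00–11:45, 13:30–13:45, 14:45–15:30, 17:00–17:45.

11:00–11:45, 13:30–13:45, 14:45–15:30, 17:00–17:45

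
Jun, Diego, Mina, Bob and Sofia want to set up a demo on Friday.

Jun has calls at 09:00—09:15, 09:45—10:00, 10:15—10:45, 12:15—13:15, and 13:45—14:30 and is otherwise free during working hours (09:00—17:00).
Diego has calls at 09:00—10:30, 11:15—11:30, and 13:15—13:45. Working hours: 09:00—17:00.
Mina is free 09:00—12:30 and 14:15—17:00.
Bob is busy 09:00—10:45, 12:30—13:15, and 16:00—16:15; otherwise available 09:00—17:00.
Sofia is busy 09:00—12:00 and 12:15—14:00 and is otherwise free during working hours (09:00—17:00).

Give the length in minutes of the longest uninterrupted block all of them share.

Jun free within 09:00–17:00: 09:15–09:45, 10:00–10:15, 10:45–12:15, 13:15–13:45, 14:30–17:00.
Diego free within 09:00–17:00: 10:30–11:15, 11:30–13:15, 13:45–17:00.
Bob free within 09:00–17:00: 10:45–12:30, 13:15–16:00, 16:15–17:00.
Sofia free within 09:00–17:00: 12:00–12:15, 14:00–17:00.
Jun ∩ Diego: 10:45–11:15, 11:30–12:15, 14:30–17:00.
Jun ∩ Diego ∩ Mina: 10:45–11:15, 11:30–12:15, 14:30–17:00.
Jun ∩ Diego ∩ Mina ∩ Bob: 10:45–11:15, 11:30–12:15, 14:30–16:00, 16:15–17:00.
Jun ∩ Diego ∩ Mina ∩ Bob ∩ Sofia: 12:00–12:15, 14:30–16:00, 16:15–17:00.
Common window lengths: 15, 90, 45 min; longest is 90.

90 minutes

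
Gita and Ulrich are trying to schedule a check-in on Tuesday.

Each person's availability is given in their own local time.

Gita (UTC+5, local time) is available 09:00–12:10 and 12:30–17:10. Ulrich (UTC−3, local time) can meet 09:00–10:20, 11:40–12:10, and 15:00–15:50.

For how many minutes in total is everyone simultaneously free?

Gita → UTC: 04:00–07:10, 07:30–12:10.
Ulrich → UTC: 12:00–13:20, 14:40–15:10, 18:00–18:50.
Gita ∩ Ulrich: 12:00–12:10.
Total common minutes: 10.

10 minutes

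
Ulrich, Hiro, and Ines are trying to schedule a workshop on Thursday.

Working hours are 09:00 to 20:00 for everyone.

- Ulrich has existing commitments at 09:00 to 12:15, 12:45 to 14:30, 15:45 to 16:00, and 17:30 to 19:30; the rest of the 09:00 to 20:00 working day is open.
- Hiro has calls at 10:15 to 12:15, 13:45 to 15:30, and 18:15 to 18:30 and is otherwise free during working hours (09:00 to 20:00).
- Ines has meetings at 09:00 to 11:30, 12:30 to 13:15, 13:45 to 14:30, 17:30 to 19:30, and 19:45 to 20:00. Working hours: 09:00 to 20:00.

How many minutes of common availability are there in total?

Ulrich free within 09:00–20:00: 12:15–12:45, 14:30–15:45, 16:00–17:30, 19:30–20:00.
Hiro free within 09:00–20:00: 09:00–10:15, 12:15–13:45, 15:30–18:15, 18:30–20:00.
Ines free within 09:00–20:00: 11:30–12:30, 13:15–13:45, 14:30–17:30, 19:30–19:45.
Ulrich ∩ Hiro: 12:15–12:45, 15:30–15:45, 16:00–17:30, 19:30–20:00.
Ulrich ∩ Hiro ∩ Ines: 12:15–12:30, 15:30–15:45, 16:00–17:30, 19:30–19:45.
Total common minutes: 15 + 15 + 90 + 15 = 135.

135 minutes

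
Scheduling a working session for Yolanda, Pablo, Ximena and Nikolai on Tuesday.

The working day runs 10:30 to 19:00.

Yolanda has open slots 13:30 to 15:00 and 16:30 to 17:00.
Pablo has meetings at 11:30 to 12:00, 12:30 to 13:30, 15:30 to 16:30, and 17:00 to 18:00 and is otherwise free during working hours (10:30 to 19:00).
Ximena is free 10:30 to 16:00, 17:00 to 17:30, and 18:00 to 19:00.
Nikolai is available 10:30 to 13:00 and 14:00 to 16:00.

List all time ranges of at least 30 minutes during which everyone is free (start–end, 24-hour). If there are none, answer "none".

14:00–15:00

Pablo free within 10:30–19:00: 10:30–11:30, 12:00–12:30, 13:30–15:30, 16:30–17:00, 18:00–19:00.
Yolanda ∩ Pablo: 13:30–15:00, 16:30–17:00.
Yolanda ∩ Pablo ∩ Ximena: 13:30–15:00.
Yolanda ∩ Pablo ∩ Ximena ∩ Nikolai: 14:00–15:00.
Windows ≥ 30 min: 14:00–15:00.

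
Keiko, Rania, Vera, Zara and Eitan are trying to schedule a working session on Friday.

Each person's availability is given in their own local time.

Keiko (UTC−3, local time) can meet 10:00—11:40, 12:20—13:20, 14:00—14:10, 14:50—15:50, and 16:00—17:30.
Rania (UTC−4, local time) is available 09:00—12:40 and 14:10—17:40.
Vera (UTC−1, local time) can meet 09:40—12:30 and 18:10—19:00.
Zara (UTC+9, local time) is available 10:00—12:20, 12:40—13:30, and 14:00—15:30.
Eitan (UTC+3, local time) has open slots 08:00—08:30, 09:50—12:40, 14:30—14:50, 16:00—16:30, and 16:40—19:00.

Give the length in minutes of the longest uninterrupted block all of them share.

0 minutes

Keiko → UTC: 13:00–14:40, 15:20–16:20, 17:00–17:10, 17:50–18:50, 19:00–20:30.
Rania → UTC: 13:00–16:40, 18:10–21:40.
Vera → UTC: 10:40–13:30, 19:10–20:00.
Zara → UTC: 01:00–03:20, 03:40–04:30, 05:00–06:30.
Eitan → UTC: 05:00–05:30, 06:50–09:40, 11:30–11:50, 13:00–13:30, 13:40–16:00.
Keiko ∩ Rania: 13:00–14:40, 15:20–16:20, 18:10–18:50, 19:00–20:30.
Keiko ∩ Rania ∩ Vera: 13:00–13:30, 19:10–20:00.
Keiko ∩ Rania ∩ Vera ∩ Zara: (none).
Keiko ∩ Rania ∩ Vera ∩ Zara ∩ Eitan: (none).
No common window.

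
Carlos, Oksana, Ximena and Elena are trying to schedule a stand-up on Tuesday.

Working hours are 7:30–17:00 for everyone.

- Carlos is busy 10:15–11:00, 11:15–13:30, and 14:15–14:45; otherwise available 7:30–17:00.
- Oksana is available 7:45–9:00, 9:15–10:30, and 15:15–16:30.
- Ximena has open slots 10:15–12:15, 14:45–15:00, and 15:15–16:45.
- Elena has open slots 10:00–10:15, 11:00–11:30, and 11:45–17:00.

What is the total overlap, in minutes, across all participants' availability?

Carlos free within 07:30–17:00: 07:30–10:15, 11:00–11:15, 13:30–14:15, 14:45–17:00.
Carlos ∩ Oksana: 07:45–09:00, 09:15–10:15, 15:15–16:30.
Carlos ∩ Oksana ∩ Ximena: 15:15–16:30.
Carlos ∩ Oksana ∩ Ximena ∩ Elena: 15:15–16:30.
Total common minutes: 75.

75 minutes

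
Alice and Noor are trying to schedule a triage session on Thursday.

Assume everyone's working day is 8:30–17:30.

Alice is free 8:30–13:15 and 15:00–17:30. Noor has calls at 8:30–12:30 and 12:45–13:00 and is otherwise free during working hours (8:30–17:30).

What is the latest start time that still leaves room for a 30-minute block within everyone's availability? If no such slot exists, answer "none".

17:00

Noor free within 08:30–17:30: 12:30–12:45, 13:00–17:30.
Alice ∩ Noor: 12:30–12:45, 13:00–13:15, 15:00–17:30.
Windows ≥ 30 min: 15:00–17:30.
Latest start in the last window 15:00–17:30 is 17:30 − 30 min = 17:00.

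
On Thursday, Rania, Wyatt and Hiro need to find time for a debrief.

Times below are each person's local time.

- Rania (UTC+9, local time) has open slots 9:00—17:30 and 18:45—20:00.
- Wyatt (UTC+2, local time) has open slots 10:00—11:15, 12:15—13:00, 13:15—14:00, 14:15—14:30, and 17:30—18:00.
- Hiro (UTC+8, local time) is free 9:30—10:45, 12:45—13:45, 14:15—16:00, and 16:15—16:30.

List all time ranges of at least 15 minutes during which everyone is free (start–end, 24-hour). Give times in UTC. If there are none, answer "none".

Rania → UTC: 00:00–08:30, 09:45–11:00.
Wyatt → UTC: 08:00–09:15, 10:15–11:00, 11:15–12:00, 12:15–12:30, 15:30–16:00.
Hiro → UTC: 01:30–02:45, 04:45–05:45, 06:15–08:00, 08:15–08:30.
Rania ∩ Wyatt: 08:00–08:30, 10:15–11:00.
Rania ∩ Wyatt ∩ Hiro: 08:15–08:30.
Windows ≥ 15 min: 08:15–08:30.

08:15–08:30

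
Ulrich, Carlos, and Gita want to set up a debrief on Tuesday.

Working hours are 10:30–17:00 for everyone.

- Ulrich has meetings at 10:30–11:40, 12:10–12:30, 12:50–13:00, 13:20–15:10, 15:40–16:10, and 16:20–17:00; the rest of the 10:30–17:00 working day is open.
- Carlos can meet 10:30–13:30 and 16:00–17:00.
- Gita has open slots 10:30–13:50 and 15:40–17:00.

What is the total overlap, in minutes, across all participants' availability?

Ulrich free within 10:30–17:00: 11:40–12:10, 12:30–12:50, 13:00–13:20, 15:10–15:40, 16:10–16:20.
Ulrich ∩ Carlos: 11:40–12:10, 12:30–12:50, 13:00–13:20, 16:10–16:20.
Ulrich ∩ Carlos ∩ Gita: 11:40–12:10, 12:30–12:50, 13:00–13:20, 16:10–16:20.
Total common minutes: 30 + 20 + 20 + 10 = 80.

80 minutes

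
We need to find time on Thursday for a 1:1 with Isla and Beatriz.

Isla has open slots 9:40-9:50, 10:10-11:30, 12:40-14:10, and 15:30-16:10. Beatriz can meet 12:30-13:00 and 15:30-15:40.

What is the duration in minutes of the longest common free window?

Isla ∩ Beatriz: 12:40–13:00, 15:30–15:40.
Common window lengths: 20, 10 min; longest is 20.

20 minutes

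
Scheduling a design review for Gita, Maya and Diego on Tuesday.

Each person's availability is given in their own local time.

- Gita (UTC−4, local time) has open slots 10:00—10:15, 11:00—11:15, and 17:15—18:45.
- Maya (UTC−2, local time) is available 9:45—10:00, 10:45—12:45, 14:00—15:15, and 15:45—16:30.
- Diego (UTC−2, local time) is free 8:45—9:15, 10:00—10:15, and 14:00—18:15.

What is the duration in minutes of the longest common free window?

Gita → UTC: 14:00–14:15, 15:00–15:15, 21:15–22:45.
Maya → UTC: 11:45–12:00, 12:45–14:45, 16:00–17:15, 17:45–18:30.
Diego → UTC: 10:45–11:15, 12:00–12:15, 16:00–20:15.
Gita ∩ Maya: 14:00–14:15.
Gita ∩ Maya ∩ Diego: (none).
No common window.

0 minutes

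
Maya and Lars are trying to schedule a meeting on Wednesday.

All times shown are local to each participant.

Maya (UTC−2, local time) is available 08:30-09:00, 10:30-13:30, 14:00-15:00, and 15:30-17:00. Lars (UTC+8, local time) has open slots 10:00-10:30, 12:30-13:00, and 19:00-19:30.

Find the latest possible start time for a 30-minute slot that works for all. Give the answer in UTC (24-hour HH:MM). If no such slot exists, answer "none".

Maya → UTC: 10:30–11:00, 12:30–15:30, 16:00–17:00, 17:30–19:00.
Lars → UTC: 02:00–02:30, 04:30–05:00, 11:00–11:30.
Maya ∩ Lars: (none).
Windows ≥ 30 min: (none).

none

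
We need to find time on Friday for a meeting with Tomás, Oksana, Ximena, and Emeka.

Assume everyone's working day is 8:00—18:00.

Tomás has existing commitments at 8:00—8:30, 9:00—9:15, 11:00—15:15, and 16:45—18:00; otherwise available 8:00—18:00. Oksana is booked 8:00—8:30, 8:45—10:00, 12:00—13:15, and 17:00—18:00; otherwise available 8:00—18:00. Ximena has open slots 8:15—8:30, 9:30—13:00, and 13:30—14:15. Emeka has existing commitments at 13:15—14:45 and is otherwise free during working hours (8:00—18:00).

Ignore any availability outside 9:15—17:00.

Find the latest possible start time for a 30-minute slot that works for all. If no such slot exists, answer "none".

10:30

Tomás free within 08:00–18:00: 08:30–09:00, 09:15–11:00, 15:15–16:45.
Oksana free within 08:00–18:00: 08:30–08:45, 10:00–12:00, 13:15–17:00.
Emeka free within 08:00–18:00: 08:00–13:15, 14:45–18:00.
Tomás ∩ Oksana: 08:30–08:45, 10:00–11:00, 15:15–16:45.
Tomás ∩ Oksana ∩ Ximena: 10:00–11:00.
Tomás ∩ Oksana ∩ Ximena ∩ Emeka: 10:00–11:00.
Restricted to 09:15–17:00: 10:00–11:00.
Windows ≥ 30 min: 10:00–11:00.
Latest start in the last window 10:00–11:00 is 11:00 − 30 min = 10:30.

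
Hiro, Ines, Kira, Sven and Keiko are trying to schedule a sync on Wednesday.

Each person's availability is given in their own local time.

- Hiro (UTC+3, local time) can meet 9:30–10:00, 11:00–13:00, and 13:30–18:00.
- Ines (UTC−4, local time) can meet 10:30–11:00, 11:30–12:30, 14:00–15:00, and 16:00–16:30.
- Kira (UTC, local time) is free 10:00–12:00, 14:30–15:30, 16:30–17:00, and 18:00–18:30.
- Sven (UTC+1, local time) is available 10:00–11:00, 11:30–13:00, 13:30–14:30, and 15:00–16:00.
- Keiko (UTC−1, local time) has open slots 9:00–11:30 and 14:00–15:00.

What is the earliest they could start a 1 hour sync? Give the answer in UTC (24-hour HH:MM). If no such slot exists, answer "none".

Hiro → UTC: 06:30–07:00, 08:00–10:00, 10:30–15:00.
Ines → UTC: 14:30–15:00, 15:30–16:30, 18:00–19:00, 20:00–20:30.
Kira → UTC: 10:00–12:00, 14:30–15:30, 16:30–17:00, 18:00–18:30.
Sven → UTC: 09:00–10:00, 10:30–12:00, 12:30–13:30, 14:00–15:00.
Keiko → UTC: 10:00–12:30, 15:00–16:00.
Hiro ∩ Ines: 14:30–15:00.
Hiro ∩ Ines ∩ Kira: 14:30–15:00.
Hiro ∩ Ines ∩ Kira ∩ Sven: 14:30–15:00.
Hiro ∩ Ines ∩ Kira ∩ Sven ∩ Keiko: (none).
Windows ≥ 60 min: (none).

none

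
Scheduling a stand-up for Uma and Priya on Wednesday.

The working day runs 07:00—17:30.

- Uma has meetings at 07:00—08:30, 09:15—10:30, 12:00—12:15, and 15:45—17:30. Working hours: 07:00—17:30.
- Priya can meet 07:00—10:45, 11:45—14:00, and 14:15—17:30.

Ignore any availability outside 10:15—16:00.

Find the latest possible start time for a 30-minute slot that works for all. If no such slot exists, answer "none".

15:15

Uma free within 07:00–17:30: 08:30–09:15, 10:30–12:00, 12:15–15:45.
Uma ∩ Priya: 08:30–09:15, 10:30–10:45, 11:45–12:00, 12:15–14:00, 14:15–15:45.
Restricted to 10:15–16:00: 10:30–10:45, 11:45–12:00, 12:15–14:00, 14:15–15:45.
Windows ≥ 30 min: 12:15–14:00, 14:15–15:45.
Latest start in the last window 14:15–15:45 is 15:45 − 30 min = 15:15.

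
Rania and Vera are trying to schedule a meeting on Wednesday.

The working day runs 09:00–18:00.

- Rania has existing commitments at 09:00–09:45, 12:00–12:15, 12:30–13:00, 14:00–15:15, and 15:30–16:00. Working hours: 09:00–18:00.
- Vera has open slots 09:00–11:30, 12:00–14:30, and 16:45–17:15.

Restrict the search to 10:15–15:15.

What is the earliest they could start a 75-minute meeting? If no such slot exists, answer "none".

10:15

Rania free within 09:00–18:00: 09:45–12:00, 12:15–12:30, 13:00–14:00, 15:15–15:30, 16:00–18:00.
Rania ∩ Vera: 09:45–11:30, 12:15–12:30, 13:00–14:00, 16:45–17:15.
Restricted to 10:15–15:15: 10:15–11:30, 12:15–12:30, 13:00–14:00.
Windows ≥ 75 min: 10:15–11:30.
Earliest such window starts at 10:15.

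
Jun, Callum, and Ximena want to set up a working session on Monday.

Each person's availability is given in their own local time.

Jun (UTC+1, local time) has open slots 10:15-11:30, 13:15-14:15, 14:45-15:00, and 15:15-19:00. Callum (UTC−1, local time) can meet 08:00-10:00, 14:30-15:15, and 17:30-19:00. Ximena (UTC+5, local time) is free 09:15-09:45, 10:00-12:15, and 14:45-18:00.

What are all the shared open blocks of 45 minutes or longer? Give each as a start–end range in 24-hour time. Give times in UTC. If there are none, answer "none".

09:45–10:30

Jun → UTC: 09:15–10:30, 12:15–13:15, 13:45–14:00, 14:15–18:00.
Callum → UTC: 09:00–11:00, 15:30–16:15, 18:30–20:00.
Ximena → UTC: 04:15–04:45, 05:00–07:15, 09:45–13:00.
Jun ∩ Callum: 09:15–10:30, 15:30–16:15.
Jun ∩ Callum ∩ Ximena: 09:45–10:30.
Windows ≥ 45 min: 09:45–10:30.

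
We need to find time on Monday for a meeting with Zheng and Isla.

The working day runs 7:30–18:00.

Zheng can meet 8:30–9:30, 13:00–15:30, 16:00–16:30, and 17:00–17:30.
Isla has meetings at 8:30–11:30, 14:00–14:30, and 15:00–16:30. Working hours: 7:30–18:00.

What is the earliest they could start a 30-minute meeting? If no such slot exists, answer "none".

13:00

Isla free within 07:30–18:00: 07:30–08:30, 11:30–14:00, 14:30–15:00, 16:30–18:00.
Zheng ∩ Isla: 13:00–14:00, 14:30–15:00, 17:00–17:30.
Windows ≥ 30 min: 13:00–14:00, 14:30–15:00, 17:00–17:30.
Earliest such window starts at 13:00.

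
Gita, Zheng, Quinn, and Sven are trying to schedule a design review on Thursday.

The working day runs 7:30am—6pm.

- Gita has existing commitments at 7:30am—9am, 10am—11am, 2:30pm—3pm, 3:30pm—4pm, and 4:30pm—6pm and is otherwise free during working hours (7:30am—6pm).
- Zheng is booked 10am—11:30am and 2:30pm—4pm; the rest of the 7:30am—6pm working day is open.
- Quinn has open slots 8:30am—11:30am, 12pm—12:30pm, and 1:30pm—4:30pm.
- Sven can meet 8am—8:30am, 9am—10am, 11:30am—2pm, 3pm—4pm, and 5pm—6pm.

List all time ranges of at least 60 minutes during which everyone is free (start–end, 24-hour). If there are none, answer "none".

09:00–10:00

Gita free within 07:30–18:00: 09:00–10:00, 11:00–14:30, 15:00–15:30, 16:00–16:30.
Zheng free within 07:30–18:00: 07:30–10:00, 11:30–14:30, 16:00–18:00.
Gita ∩ Zheng: 09:00–10:00, 11:30–14:30, 16:00–16:30.
Gita ∩ Zheng ∩ Quinn: 09:00–10:00, 12:00–12:30, 13:30–14:30, 16:00–16:30.
Gita ∩ Zheng ∩ Quinn ∩ Sven: 09:00–10:00, 12:00–12:30, 13:30–14:00.
Windows ≥ 60 min: 09:00–10:00.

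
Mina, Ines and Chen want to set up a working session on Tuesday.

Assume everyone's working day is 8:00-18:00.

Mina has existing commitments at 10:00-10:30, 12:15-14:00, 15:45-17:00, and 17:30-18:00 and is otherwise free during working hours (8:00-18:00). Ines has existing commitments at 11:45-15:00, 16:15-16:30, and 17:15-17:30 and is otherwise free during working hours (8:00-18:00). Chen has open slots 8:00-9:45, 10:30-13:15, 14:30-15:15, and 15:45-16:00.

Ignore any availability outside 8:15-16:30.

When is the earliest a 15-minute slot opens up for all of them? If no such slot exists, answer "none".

Mina free within 08:00–18:00: 08:00–10:00, 10:30–12:15, 14:00–15:45, 17:00–17:30.
Ines free within 08:00–18:00: 08:00–11:45, 15:00–16:15, 16:30–17:15, 17:30–18:00.
Mina ∩ Ines: 08:00–10:00, 10:30–11:45, 15:00–15:45, 17:00–17:15.
Mina ∩ Ines ∩ Chen: 08:00–09:45, 10:30–11:45, 15:00–15:15.
Restricted to 08:15–16:30: 08:15–09:45, 10:30–11:45, 15:00–15:15.
Windows ≥ 15 min: 08:15–09:45, 10:30–11:45, 15:00–15:15.
Earliest such window starts at 08:15.

08:15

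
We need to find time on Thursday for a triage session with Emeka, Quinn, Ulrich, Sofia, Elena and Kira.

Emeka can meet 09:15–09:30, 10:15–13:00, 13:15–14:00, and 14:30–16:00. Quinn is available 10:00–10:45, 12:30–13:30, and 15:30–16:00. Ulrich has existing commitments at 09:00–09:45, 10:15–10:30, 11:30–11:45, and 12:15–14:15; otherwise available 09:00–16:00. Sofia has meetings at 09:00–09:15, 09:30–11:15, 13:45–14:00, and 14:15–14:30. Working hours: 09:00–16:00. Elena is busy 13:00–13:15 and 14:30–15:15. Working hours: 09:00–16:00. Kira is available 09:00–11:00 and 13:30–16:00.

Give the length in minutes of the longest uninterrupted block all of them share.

Ulrich free within 09:00–16:00: 09:45–10:15, 10:30–11:30, 11:45–12:15, 14:15–16:00.
Sofia free within 09:00–16:00: 09:15–09:30, 11:15–13:45, 14:00–14:15, 14:30–16:00.
Elena free within 09:00–16:00: 09:00–13:00, 13:15–14:30, 15:15–16:00.
Emeka ∩ Quinn: 10:15–10:45, 12:30–13:00, 13:15–13:30, 15:30–16:00.
Emeka ∩ Quinn ∩ Ulrich: 10:30–10:45, 15:30–16:00.
Emeka ∩ Quinn ∩ Ulrich ∩ Sofia: 15:30–16:00.
Emeka ∩ Quinn ∩ Ulrich ∩ Sofia ∩ Elena: 15:30–16:00.
Emeka ∩ Quinn ∩ Ulrich ∩ Sofia ∩ Elena ∩ Kira: 15:30–16:00.
Single common window of 30 minutes.

30 minutes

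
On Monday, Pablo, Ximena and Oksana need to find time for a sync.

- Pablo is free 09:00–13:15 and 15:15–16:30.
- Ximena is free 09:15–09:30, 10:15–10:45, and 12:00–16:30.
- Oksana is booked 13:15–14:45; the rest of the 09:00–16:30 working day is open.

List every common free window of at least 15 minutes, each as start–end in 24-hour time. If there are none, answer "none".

09:15–09:30, 10:15–10:45, 12:00–13:15, 15:15–16:30

Oksana free within 09:00–16:30: 09:00–13:15, 14:45–16:30.
Pablo ∩ Ximena: 09:15–09:30, 10:15–10:45, 12:00–13:15, 15:15–16:30.
Pablo ∩ Ximena ∩ Oksana: 09:15–09:30, 10:15–10:45, 12:00–13:15, 15:15–16:30.
Windows ≥ 15 min: 09:15–09:30, 10:15–10:45, 12:00–13:15, 15:15–16:30.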